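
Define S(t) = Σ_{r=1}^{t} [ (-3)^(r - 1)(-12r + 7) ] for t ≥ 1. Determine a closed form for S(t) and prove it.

We claim S(t) = (-3)^t(3t - 1) + 1 for all t ≥ 1.
Base step (t = 1): S(1) = -5, and the closed form gives -5. They agree.
For the inductive step, assume it holds for an arbitrary r ≥ 1, so S(r) = (-3)^r(3r - 1) + 1.
Then S(r+1) = S(r) + ((-3)^r(-12r - 5)) = ((-3)^r(3r - 1) + 1) + ((-3)^r(-12r - 5)).
Simplifying, S(r+1) = -9(-3)^r·r - 6(-3)^r + 1 = (-3)^(r+1)(3(r+1) - 1) + 1,
which is the closed form with t = r+1.
By the principle of mathematical induction, the result holds for all t ≥ 1.

S(t) = (-3)^t(3t - 1) + 1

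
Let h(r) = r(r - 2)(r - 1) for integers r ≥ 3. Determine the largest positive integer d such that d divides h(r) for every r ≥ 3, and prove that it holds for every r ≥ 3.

Computing the first values: h(3) = 6 and h(4) = 24; gcd(6, 24) = 6, so d ≤ 6.
We prove 6 | r(r - 2)(r - 1) for all r ≥ 3 by induction on r.
Base step (r = 3): h(3) = 6 = 6·(1), so 6 | h(3).
For the inductive step, assume it holds for an arbitrary p ≥ 3, i.e. 6 | h(p). Then
h(p+1) − h(p) = (p-1)·p·(p+1) − (p-2)·(p-1)·p = (p-1)·p·[(p+1) − (p-2)] = 3·(p-1)·p. The product of 2 consecutive integers is divisible by (2)! = 2, so h(p+1) − h(p) is divisible by 3·2 = 6. By the inductive hypothesis 6 | h(p), hence 6 | h(p+1).
This completes the induction.
Therefore the largest such d is 6.

d = 6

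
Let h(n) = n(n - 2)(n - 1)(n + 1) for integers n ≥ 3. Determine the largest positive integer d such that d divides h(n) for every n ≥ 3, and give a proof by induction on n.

d = 24

Computing the first values: h(3) = 24 and h(4) = 120; gcd(24, 120) = 24, so d ≤ 24.
We prove 24 | n(n - 2)(n - 1)(n + 1) for all n ≥ 3 by induction on n.
When n = 3: h(3) = 24 = 24·(1), so 24 | h(3).
Inductive step: suppose the statement holds for some k ≥ 3, i.e. 24 | h(k). Then
h(k+1) − h(k) = (k-1)·k·(k+1)·(k+2) − (k-2)·(k-1)·k·(k+1) = (k-1)·k·(k+1)·[(k+2) − (k-2)] = 4·(k-1)·k·(k+1). The product of 3 consecutive integers is divisible by (3)! = 6, so h(k+1) − h(k) is divisible by 4·6 = 24. By the inductive hypothesis 24 | h(k), hence 24 | h(k+1).
Hence, by induction on n, the claim holds for every n ≥ 3.
Therefore the largest such d is 24.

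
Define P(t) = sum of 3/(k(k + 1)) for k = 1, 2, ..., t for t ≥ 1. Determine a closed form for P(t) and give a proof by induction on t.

P(t) = 3t/(t + 1)

We claim P(t) = 3t/(t + 1) for all t ≥ 1.
Base step (t = 1): P(1) = 3/2, and the closed form gives 3/2. They agree.
Inductive step: suppose the statement holds for some k ≥ 1, so P(k) = 3k/(k + 1).
Then P(k+1) = P(k) + (3/((k + 1)(k + 2))) = (3k/(k + 1)) + (3/((k + 1)(k + 2))).
Simplifying, P(k+1) = 3(k + 1)/(k + 2) = 3(k+1)/((k+1) + 1),
which is the closed form with t = k+1.
Hence, by induction on t, the claim holds for every t ≥ 1.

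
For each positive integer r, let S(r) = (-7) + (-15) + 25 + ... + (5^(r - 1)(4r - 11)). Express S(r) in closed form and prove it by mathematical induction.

S(r) = 5^r(r - 3) + 3

We claim S(r) = 5^r(r - 3) + 3 for all r ≥ 1.
When r = 1: S(1) = -7, and the closed form gives -7. They agree.
Suppose the result is true for r = k, so S(k) = 5^k(k - 3) + 3.
Then S(k+1) = S(k) + (5^k(4k - 7)) = (5^k(k - 3) + 3) + (5^k(4k - 7)).
Simplifying, S(k+1) = 5·5^k·k - 10·5^k + 3 = 5^(k+1)((k+1) - 3) + 3,
which is the closed form with r = k+1.
Hence, by induction on r, the claim holds for every r ≥ 1.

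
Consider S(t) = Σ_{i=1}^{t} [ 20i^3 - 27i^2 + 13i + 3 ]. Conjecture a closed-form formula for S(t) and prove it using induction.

S(t) = t(5t^3 + t^2 - 2t + 5)

We claim S(t) = t(5t^3 + t^2 - 2t + 5) for all t ≥ 1.
Base case (t = 1): S(1) = 9, and the closed form gives 9. They agree.
Inductive step: suppose the statement holds for some i ≥ 1, so S(i) = i(5i^3 + i^2 - 2i + 5).
Then S(i+1) = S(i) + (20i^3 + 33i^2 + 19i + 9) = (i(5i^3 + i^2 - 2i + 5)) + (20i^3 + 33i^2 + 19i + 9).
Simplifying, S(i+1) = (i + 1)(5i^3 + 16i^2 + 15i + 9) = (i+1)(5(i+1)^3 + (i+1)^2 - 2(i+1) + 5),
which is the closed form with t = i+1.
By induction, the statement is established for all t ≥ 1.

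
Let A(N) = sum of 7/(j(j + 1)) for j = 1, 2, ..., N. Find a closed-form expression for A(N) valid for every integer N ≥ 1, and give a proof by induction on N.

We claim A(N) = 7N/(N + 1) for all N ≥ 1.
Base case (N = 1): A(1) = 7/2, and the closed form gives 7/2. They agree.
Inductive step: suppose the statement holds for some j ≥ 1, so A(j) = 7j/(j + 1).
Then A(j+1) = A(j) + (7/((j + 1)(j + 2))) = (7j/(j + 1)) + (7/((j + 1)(j + 2))).
Simplifying, A(j+1) = 7(j + 1)/(j + 2) = 7(j+1)/((j+1) + 1),
which is the closed form with N = j+1.
This completes the induction.

A(N) = 7N/(N + 1)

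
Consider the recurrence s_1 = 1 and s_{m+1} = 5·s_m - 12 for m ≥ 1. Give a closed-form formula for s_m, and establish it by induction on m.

s_m = -2·5^(m - 1) + 3

Computing the first terms: s_1 = 1, s_2 = -7, s_3 = -47. This suggests s_m = -2·5^(m - 1) + 3.
Base step (m = 1): the formula gives 1 = 1 = s_1.
Inductive step: assume the claim holds for m = p, so s_p = -2·5^(p - 1) + 3.
Then s_{p+1} = 5·s_p - 12 = 5·(-2·5^(p - 1) + 3) - 12 = -2·5^p + 3 = -2·5^((p+1) - 1) + 3,
which is the claimed formula at m = p+1.
By the principle of mathematical induction, the result holds for all m ≥ 1.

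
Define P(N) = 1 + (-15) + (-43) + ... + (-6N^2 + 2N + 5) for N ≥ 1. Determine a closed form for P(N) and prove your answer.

We claim P(N) = -N(2N^2 + 2N - 5) for all N ≥ 1.
For the base case N = 1: P(1) = 1, and the closed form gives 1. They agree.
Inductive step: assume the claim holds for N = j, so P(j) = j(-2j^2 - 2j + 5).
Then P(j+1) = P(j) + (-6j^2 - 10j + 1) = (j(-2j^2 - 2j + 5)) + (-6j^2 - 10j + 1).
Simplifying, P(j+1) = -(j + 1)(2j^2 + 6j - 1) = -(j+1)(2(j+1)^2 + 2(j+1) - 5),
which is the closed form with N = j+1.
This completes the induction.

P(N) = -N(2N^2 + 2N - 5)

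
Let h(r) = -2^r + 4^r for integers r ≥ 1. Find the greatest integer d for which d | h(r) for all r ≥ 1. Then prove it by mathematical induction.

Computing the first values: h(1) = 2 and h(2) = 12; gcd(2, 12) = 2, so d ≤ 2.
We prove 2 | -2^r + 4^r for all r ≥ 1 by induction on r.
When r = 1: h(1) = 2 = 2·(1), so 2 | h(1).
Inductive step: suppose the statement holds for some p ≥ 1, i.e. 2 | h(p). Then
4^{p+1} − 2^{p+1} = 4·4^p − 2·2^p = 4·(4^p − 2^p) + (2)·2^p. The first term is divisible by 2 by the inductive hypothesis, and the second term (2)·2^p is divisible by 2 since 2 | 2. Hence 2 | h(p+1).
Hence, by induction on r, the claim holds for every r ≥ 1.
Therefore the largest such d is 2.

d = 2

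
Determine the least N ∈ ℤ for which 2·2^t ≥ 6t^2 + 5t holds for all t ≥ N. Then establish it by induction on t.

N = 8

At t = 7: 256 < 329, so the inequality fails and N ≥ 8. We prove 2·2^t ≥ 6t^2 + 5t for all t ≥ 8.
When t = 8: 2·2^t = 512 and 6t^2 + 5t = 424, so 512 ≥ 424.
For the inductive step, assume it holds for an arbitrary j ≥ 8, so 2·2^j ≥ 6j^2 + 5j.
Then 2·2^(j + 1) = 2·(2·2^j) ≥ 2·(6j^2 + 5j).
Also, for j ≥ 8 we have 2·(6j^2 + 5j) ≥ 6(j+1)^2 + 5(j+1), since 2·(6j^2 + 5j) − (6(j+1)^2 + 5(j+1)) = 6j^2 - 7j - 11, which is nonnegative for all j ≥ 8.
Combining, 2·2^(j + 1) ≥ 6(j+1)^2 + 5(j+1).
By induction, the statement is established for all t ≥ 8.
Hence the smallest such N is 8.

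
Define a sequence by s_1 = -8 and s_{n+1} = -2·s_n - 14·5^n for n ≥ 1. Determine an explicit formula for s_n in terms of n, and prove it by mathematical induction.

s_n = -(-2)^n - 2·5^n

Computing the first terms: s_1 = -8, s_2 = -54, s_3 = -242. This suggests s_n = -(-2)^n - 2·5^n.
Base case (n = 1): the formula gives -8 = -8 = s_1.
Inductive step: suppose the statement holds for some m ≥ 1, so s_m = -(-2)^m - 2·5^m.
Then s_{m+1} = -2·s_m - 14·5^m = -2·(-(-2)^m - 2·5^m) - 14·5^m = -(-2)^(m + 1) - 2·5^(m + 1),
which is the claimed formula at n = m+1.
This completes the induction.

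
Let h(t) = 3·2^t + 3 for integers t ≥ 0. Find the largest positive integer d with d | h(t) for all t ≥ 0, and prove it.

Computing the first values: h(0) = 6 and h(1) = 9; gcd(6, 9) = 3, so d ≤ 3.
We prove 3 | 3·2^t + 3 for all t ≥ 0 by induction on t.
Base step (t = 0): h(0) = 6 = 3·(2), so 3 | h(0).
Suppose the result is true for t = i, i.e. 3 | h(i). Then
h(i+1) = 3·2^(i+1) + 3 = 2·(3·2^i + 3) - 3 = 2·h(i) - 3. The first term is divisible by 3 by the inductive hypothesis, and -3 is divisible by 3. Hence 3 | h(i+1).
By the principle of mathematical induction, the result holds for all t ≥ 0.
Therefore the largest such d is 3.

d = 3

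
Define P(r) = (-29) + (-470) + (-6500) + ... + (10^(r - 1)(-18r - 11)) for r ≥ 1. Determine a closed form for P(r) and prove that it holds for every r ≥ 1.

P(r) = -10^r(2r + 1) + 1

We claim P(r) = -10^r(2r + 1) + 1 for all r ≥ 1.
For the base case r = 1: P(1) = -29, and the closed form gives -29. They agree.
Inductive step: suppose the statement holds for some i ≥ 1, so P(i) = -10^i(2i + 1) + 1.
Then P(i+1) = P(i) + (10^i(-18i - 29)) = (-10^i(2i + 1) + 1) + (10^i(-18i - 29)).
Simplifying, P(i+1) = -20·10^i·i - 30·10^i + 1 = -10^(i+1)(2(i+1) + 1) + 1,
which is the closed form with r = i+1.
By the principle of mathematical induction, the result holds for all r ≥ 1.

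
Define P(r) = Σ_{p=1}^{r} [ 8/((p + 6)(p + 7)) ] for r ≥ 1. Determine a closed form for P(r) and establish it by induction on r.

We claim P(r) = 8r/(7(r + 7)) for all r ≥ 1.
For the base case r = 1: P(1) = 1/7, and the closed form gives 1/7. They agree.
For the inductive step, assume it holds for an arbitrary p ≥ 1, so P(p) = 8p/(7(p + 7)).
Then P(p+1) = P(p) + (8/((p + 7)(p + 8))) = (8p/(7(p + 7))) + (8/((p + 7)(p + 8))).
Simplifying, P(p+1) = 8(p + 1)/(7(p + 8)) = 8(p+1)/(7((p+1) + 7)),
which is the closed form with r = p+1.
By the principle of mathematical induction, the result holds for all r ≥ 1.

P(r) = 8r/(7(r + 7))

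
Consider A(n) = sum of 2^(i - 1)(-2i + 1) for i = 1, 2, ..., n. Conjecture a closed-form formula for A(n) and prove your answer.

A(n) = 2^n(-2n + 3) - 3

We claim A(n) = 2^n(-2n + 3) - 3 for all n ≥ 1.
Base case (n = 1): A(1) = -1, and the closed form gives -1. They agree.
Inductive step: assume the claim holds for n = i, so A(i) = 2^i(-2i + 3) - 3.
Then A(i+1) = A(i) + (2^i(-2i - 1)) = (2^i(-2i + 3) - 3) + (2^i(-2i - 1)).
Simplifying, A(i+1) = 2^(i + 1) - 2^(i + 2)i - 3 = 2^(i+1)(-2(i+1) + 3) - 3,
which is the closed form with n = i+1.
By induction, the statement is established for all n ≥ 1.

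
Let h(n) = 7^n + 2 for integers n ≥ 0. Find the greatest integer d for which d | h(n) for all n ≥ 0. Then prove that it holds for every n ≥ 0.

d = 3

Computing the first values: h(0) = 3 and h(1) = 9; gcd(3, 9) = 3, so d ≤ 3.
We prove 3 | 7^n + 2 for all n ≥ 0 by induction on n.
Base step (n = 0): h(0) = 3 = 3·(1), so 3 | h(0).
Inductive step: suppose the statement holds for some k ≥ 0, i.e. 3 | h(k). Then
h(k+1) = 7^(k+1) + 2 = 7·(7^k + 2) - 12 = 7·h(k) - 12. The first term is divisible by 3 by the inductive hypothesis, and -12 is divisible by 3. Hence 3 | h(k+1).
This completes the induction.
Therefore the largest such d is 3.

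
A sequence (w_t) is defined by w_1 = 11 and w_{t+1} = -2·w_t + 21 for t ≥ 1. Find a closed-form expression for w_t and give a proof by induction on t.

w_t = (-2)^(t + 1) + 7

Computing the first terms: w_1 = 11, w_2 = -1, w_3 = 23. This suggests w_t = (-2)^(t + 1) + 7.
When t = 1: the formula gives 11 = 11 = w_1.
Inductive step: assume the claim holds for t = r, so w_r = (-2)^(r + 1) + 7.
Then w_{r+1} = -2·w_r + 21 = -2·((-2)^(r + 1) + 7) + 21 = (-2)^(r + 2) + 7 = (-2)^((r+1) + 1) + 7,
which is the claimed formula at t = r+1.
By the principle of mathematical induction, the result holds for all t ≥ 1.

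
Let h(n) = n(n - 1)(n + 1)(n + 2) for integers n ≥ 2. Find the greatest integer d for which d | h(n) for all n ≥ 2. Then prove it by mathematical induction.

Computing the first values: h(2) = 24 and h(3) = 120; gcd(24, 120) = 24, so d ≤ 24.
We prove 24 | n(n - 1)(n + 1)(n + 2) for all n ≥ 2 by induction on n.
For the base case n = 2: h(2) = 24 = 24·(1), so 24 | h(2).
Inductive step: suppose the statement holds for some j ≥ 2, i.e. 24 | h(j). Then
h(j+1) − h(j) = j·(j+1)·(j+2)·(j+3) − (j-1)·j·(j+1)·(j+2) = j·(j+1)·(j+2)·[(j+3) − (j-1)] = 4·j·(j+1)·(j+2). The product of 3 consecutive integers is divisible by (3)! = 6, so h(j+1) − h(j) is divisible by 4·6 = 24. By the inductive hypothesis 24 | h(j), hence 24 | h(j+1).
Hence, by induction on n, the claim holds for every n ≥ 2.
Therefore the largest such d is 24.

d = 24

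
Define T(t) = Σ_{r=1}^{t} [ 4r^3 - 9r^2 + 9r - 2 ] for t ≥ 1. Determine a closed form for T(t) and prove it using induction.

We claim T(t) = t(t^3 - t^2 + t + 1) for all t ≥ 1.
Base step (t = 1): T(1) = 2, and the closed form gives 2. They agree.
For the inductive step, assume it holds for an arbitrary r ≥ 1, so T(r) = r(r^3 - r^2 + r + 1).
Then T(r+1) = T(r) + (4r^3 + 3r^2 + 3r + 2) = (r(r^3 - r^2 + r + 1)) + (4r^3 + 3r^2 + 3r + 2).
Simplifying, T(r+1) = (r + 1)(r^3 + 2r^2 + 2r + 2) = (r+1)((r+1)^3 - (r+1)^2 + (r+1) + 1),
which is the closed form with t = r+1.
This completes the induction.

T(t) = t(t^3 - t^2 + t + 1)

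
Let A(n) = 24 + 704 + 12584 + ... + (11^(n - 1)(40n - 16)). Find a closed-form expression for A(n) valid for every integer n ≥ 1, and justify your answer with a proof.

A(n) = 2·11^n(2n - 1) + 2

We claim A(n) = 2·11^n(2n - 1) + 2 for all n ≥ 1.
When n = 1: A(1) = 24, and the closed form gives 24. They agree.
For the inductive step, assume it holds for an arbitrary i ≥ 1, so A(i) = 2·11^i(2i - 1) + 2.
Then A(i+1) = A(i) + (11^i(40i + 24)) = (2·11^i(2i - 1) + 2) + (11^i(40i + 24)).
Simplifying, A(i+1) = 44·11^i·i + 22·11^i + 2 = 2·11^(i+1)(2(i+1) - 1) + 2,
which is the closed form with n = i+1.
Hence, by induction on n, the claim holds for every n ≥ 1.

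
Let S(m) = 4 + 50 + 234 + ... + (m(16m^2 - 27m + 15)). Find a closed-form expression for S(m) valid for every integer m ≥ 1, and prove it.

We claim S(m) = m(m + 1)(4m^2 - 5m + 3) for all m ≥ 1.
Base step (m = 1): S(1) = 4, and the closed form gives 4. They agree.
For the inductive step, assume it holds for an arbitrary r ≥ 1, so S(r) = r(4r^3 - r^2 - 2r + 3).
Then S(r+1) = S(r) + (16r^3 + 21r^2 + 9r + 4) = (r(4r^3 - r^2 - 2r + 3)) + (16r^3 + 21r^2 + 9r + 4).
Simplifying, S(r+1) = (r + 1)(r + 2)(4r^2 + 3r + 2) = (r+1)((r+1) + 1)(4(r+1)^2 - 5(r+1) + 3),
which is the closed form with m = r+1.
By induction, the statement is established for all m ≥ 1.

S(m) = m(m + 1)(4m^2 - 5m + 3)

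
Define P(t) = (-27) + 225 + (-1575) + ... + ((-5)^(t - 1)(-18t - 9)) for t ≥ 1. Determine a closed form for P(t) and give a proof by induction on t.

We claim P(t) = (-5)^t(3t + 2) - 2 for all t ≥ 1.
When t = 1: P(1) = -27, and the closed form gives -27. They agree.
Inductive step: assume the claim holds for t = m, so P(m) = (-5)^m(3m + 2) - 2.
Then P(m+1) = P(m) + ((-5)^m(-18m - 27)) = ((-5)^m(3m + 2) - 2) + ((-5)^m(-18m - 27)).
Simplifying, P(m+1) = -15(-5)^m·m - 25(-5)^m - 2 = (-5)^(m+1)(3(m+1) + 2) - 2,
which is the closed form with t = m+1.
By the principle of mathematical induction, the result holds for all t ≥ 1.

P(t) = (-5)^t(3t + 2) - 2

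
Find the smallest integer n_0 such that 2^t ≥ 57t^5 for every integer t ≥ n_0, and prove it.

n_0 = 31

At t = 30: 1073741824 < 1385100000, so the inequality fails and n_0 ≥ 31. We prove 2^t ≥ 57t^5 for all t ≥ 31.
For the base case t = 31: 2^t = 2147483648 and 57t^5 = 1631861607, so 2147483648 ≥ 1631861607.
For the inductive step, assume it holds for an arbitrary i ≥ 31, so 2^i ≥ 57i^5.
Then 2^(i + 1) = 2·(2^i) ≥ 2·(57i^5).
Also, for i ≥ 31 we have 2·(57i^5) ≥ 57(i+1)^5, since 2 ≥ (1 + 1/i)^5 for all i ≥ 31.
Combining, 2^(i + 1) ≥ 57(i+1)^5.
By the principle of mathematical induction, the result holds for all t ≥ 31.
Hence the smallest such n_0 is 31.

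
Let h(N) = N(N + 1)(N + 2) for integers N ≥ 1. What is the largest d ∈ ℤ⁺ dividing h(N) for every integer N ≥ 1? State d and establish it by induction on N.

d = 6

Computing the first values: h(1) = 6 and h(2) = 24; gcd(6, 24) = 6, so d ≤ 6.
We prove 6 | N(N + 1)(N + 2) for all N ≥ 1 by induction on N.
Base step (N = 1): h(1) = 6 = 6·(1), so 6 | h(1).
Inductive step: assume the claim holds for N = r, i.e. 6 | h(r). Then
h(r+1) − h(r) = (r+1)·(r+2)·(r+3) − r·(r+1)·(r+2) = (r+1)·(r+2)·[(r+3) − r] = 3·(r+1)·(r+2). The product of 2 consecutive integers is divisible by (2)! = 2, so h(r+1) − h(r) is divisible by 3·2 = 6. By the inductive hypothesis 6 | h(r), hence 6 | h(r+1).
By the principle of mathematical induction, the result holds for all N ≥ 1.
Therefore the largest such d is 6.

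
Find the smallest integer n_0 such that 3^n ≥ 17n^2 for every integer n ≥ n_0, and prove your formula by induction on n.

At n = 5: 243 < 425, so the inequality fails and n_0 ≥ 6. We prove 3^n ≥ 17n^2 for all n ≥ 6.
For the base case n = 6: 3^n = 729 and 17n^2 = 612, so 729 ≥ 612.
Inductive step: suppose the statement holds for some p ≥ 6, so 3^p ≥ 17p^2.
Then 3^(p + 1) = 3·(3^p) ≥ 3·(17p^2).
Also, for p ≥ 6 we have 3·(17p^2) ≥ 17(p+1)^2, since 3 ≥ (1 + 1/p)^2 for all p ≥ 6.
Combining, 3^(p + 1) ≥ 17(p+1)^2.
This completes the induction.
Hence the smallest such n_0 is 6.

n_0 = 6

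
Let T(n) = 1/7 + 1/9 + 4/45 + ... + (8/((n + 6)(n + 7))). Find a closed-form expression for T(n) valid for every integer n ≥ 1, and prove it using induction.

T(n) = 8n/(7(n + 7))

We claim T(n) = 8n/(7(n + 7)) for all n ≥ 1.
Base step (n = 1): T(1) = 1/7, and the closed form gives 1/7. They agree.
For the inductive step, assume it holds for an arbitrary p ≥ 1, so T(p) = 8p/(7(p + 7)).
Then T(p+1) = T(p) + (8/((p + 7)(p + 8))) = (8p/(7(p + 7))) + (8/((p + 7)(p + 8))).
Simplifying, T(p+1) = 8(p + 1)/(7(p + 8)) = 8(p+1)/(7((p+1) + 7)),
which is the closed form with n = p+1.
This completes the induction.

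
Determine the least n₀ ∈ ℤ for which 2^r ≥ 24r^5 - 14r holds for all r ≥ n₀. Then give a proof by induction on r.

At r = 28: 268435456 < 413048440, so the inequality fails and n₀ ≥ 29. We prove 2^r ≥ 24r^5 - 14r for all r ≥ 29.
For the base case r = 29: 2^r = 536870912 and 24r^5 - 14r = 492267170, so 536870912 ≥ 492267170.
Inductive step: assume the claim holds for r = k, so 2^k ≥ 24k^5 - 14k.
Then 2^(k + 1) = 2·(2^k) ≥ 2·(24k^5 - 14k).
Also, for k ≥ 29 we have 2·(24k^5 - 14k) ≥ 24(k+1)^5 - 14(k+1), since 2·(24k^5 - 14k) − (24(k+1)^5 - 14(k+1)) = 24k^5 - 120k^4 - 240k^3 - 240k^2 - 134k - 10, which is nonnegative for all k ≥ 29.
Combining, 2^(k + 1) ≥ 24(k+1)^5 - 14(k+1).
This completes the induction.
Hence the smallest such n₀ is 29.

n₀ = 29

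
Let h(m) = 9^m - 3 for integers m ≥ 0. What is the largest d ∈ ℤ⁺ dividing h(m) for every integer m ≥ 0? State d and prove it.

Computing the first values: h(0) = -2 and h(1) = 6; gcd(-2, 6) = 2, so d ≤ 2.
We prove 2 | 9^m - 3 for all m ≥ 0 by induction on m.
Base step (m = 0): h(0) = -2 = 2·(-1), so 2 | h(0).
Suppose the result is true for m = i, i.e. 2 | h(i). Then
h(i+1) = 9^(i+1) - 3 = 9·(9^i - 3) + 24 = 9·h(i) + 24. The first term is divisible by 2 by the inductive hypothesis, and 24 is divisible by 2. Hence 2 | h(i+1).
Hence, by induction on m, the claim holds for every m ≥ 0.
Therefore the largest such d is 2.

d = 2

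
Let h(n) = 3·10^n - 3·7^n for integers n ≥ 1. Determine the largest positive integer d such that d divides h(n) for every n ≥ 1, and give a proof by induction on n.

Computing the first values: h(1) = 9 and h(2) = 153; gcd(9, 153) = 9, so d ≤ 9.
We prove 9 | 3·10^n - 3·7^n for all n ≥ 1 by induction on n.
Base case (n = 1): h(1) = 9 = 9·(1), so 9 | h(1).
Inductive step: suppose the statement holds for some k ≥ 1, i.e. 9 | h(k). Then
h(k+1) − 10·h(k) = (3·10^(k+1) - 3·7^(k+1)) − 10·(3·10^k - 3·7^k) = (-3)·7^k·(7 − 10) = (9)·7^k. Since 9 | h(k) by the inductive hypothesis, 9 | 10·h(k); and 9 | 9 since 9 = 9·1. Therefore 9 | h(k+1).
This completes the induction.
Therefore the largest such d is 9.

d = 9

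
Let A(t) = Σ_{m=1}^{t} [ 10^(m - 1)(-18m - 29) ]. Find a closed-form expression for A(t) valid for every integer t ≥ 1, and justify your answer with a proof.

A(t) = -10^t(2t + 3) + 3

We claim A(t) = -10^t(2t + 3) + 3 for all t ≥ 1.
When t = 1: A(1) = -47, and the closed form gives -47. They agree.
Suppose the result is true for t = m, so A(m) = -10^m(2m + 3) + 3.
Then A(m+1) = A(m) + (10^m(-18m - 47)) = (-10^m(2m + 3) + 3) + (10^m(-18m - 47)).
Simplifying, A(m+1) = -20·10^m·m - 50·10^m + 3 = -10^(m+1)(2(m+1) + 3) + 3,
which is the closed form with t = m+1.
This completes the induction.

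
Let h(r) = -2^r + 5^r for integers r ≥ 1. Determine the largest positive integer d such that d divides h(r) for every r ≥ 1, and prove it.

d = 3

Computing the first values: h(1) = 3 and h(2) = 21; gcd(3, 21) = 3, so d ≤ 3.
We prove 3 | -2^r + 5^r for all r ≥ 1 by induction on r.
Base case (r = 1): h(1) = 3 = 3·(1), so 3 | h(1).
For the inductive step, assume it holds for an arbitrary m ≥ 1, i.e. 3 | h(m). Then
5^{m+1} − 2^{m+1} = 5·5^m − 2·2^m = 5·(5^m − 2^m) + (3)·2^m. The first term is divisible by 3 by the inductive hypothesis, and the second term (3)·2^m is divisible by 3 since 3 | 3. Hence 3 | h(m+1).
By induction, the statement is established for all r ≥ 1.
Therefore the largest such d is 3.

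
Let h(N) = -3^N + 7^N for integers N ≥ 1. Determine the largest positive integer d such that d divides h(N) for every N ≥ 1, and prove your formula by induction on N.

d = 4

Computing the first values: h(1) = 4 and h(2) = 40; gcd(4, 40) = 4, so d ≤ 4.
We prove 4 | -3^N + 7^N for all N ≥ 1 by induction on N.
When N = 1: h(1) = 4 = 4·(1), so 4 | h(1).
Inductive step: assume the claim holds for N = i, i.e. 4 | h(i). Then
7^{i+1} − 3^{i+1} = 7·7^i − 3·3^i = 7·(7^i − 3^i) + (4)·3^i. The first term is divisible by 4 by the inductive hypothesis, and the second term (4)·3^i is divisible by 4 since 4 | 4. Hence 4 | h(i+1).
By induction, the statement is established for all N ≥ 1.
Therefore the largest such d is 4.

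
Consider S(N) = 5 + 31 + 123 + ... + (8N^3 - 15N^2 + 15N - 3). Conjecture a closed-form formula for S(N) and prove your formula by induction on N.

S(N) = N(2N^3 - N^2 + 2N + 2)

We claim S(N) = N(2N^3 - N^2 + 2N + 2) for all N ≥ 1.
Base case (N = 1): S(1) = 5, and the closed form gives 5. They agree.
For the inductive step, assume it holds for an arbitrary r ≥ 1, so S(r) = r(2r^3 - r^2 + 2r + 2).
Then S(r+1) = S(r) + (8r^3 + 9r^2 + 9r + 5) = (r(2r^3 - r^2 + 2r + 2)) + (8r^3 + 9r^2 + 9r + 5).
Simplifying, S(r+1) = (r + 1)(2r^3 + 5r^2 + 6r + 5) = (r+1)(2(r+1)^3 - (r+1)^2 + 2(r+1) + 2),
which is the closed form with N = r+1.
Hence, by induction on N, the claim holds for every N ≥ 1.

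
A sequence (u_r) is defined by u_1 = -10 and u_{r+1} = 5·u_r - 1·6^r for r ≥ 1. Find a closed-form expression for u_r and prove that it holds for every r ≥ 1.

Computing the first terms: u_1 = -10, u_2 = -56, u_3 = -316. This suggests u_r = -4·5^(r - 1) - 6^r.
When r = 1: the formula gives -10 = -10 = u_1.
Suppose the result is true for r = p, so u_p = -4·5^(p - 1) - 6^p.
Then u_{p+1} = 5·u_p - 1·6^p = 5·(-4·5^(p - 1) - 6^p) - 1·6^p = -4·5^p - 6^(p + 1) = -4·5^((p+1) - 1) - 6^(p+1),
which is the claimed formula at r = p+1.
Hence, by induction on r, the claim holds for every r ≥ 1.

u_r = -4·5^(r - 1) - 6^r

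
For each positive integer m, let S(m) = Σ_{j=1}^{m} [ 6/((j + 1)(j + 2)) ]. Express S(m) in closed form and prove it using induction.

S(m) = 3m/(m + 2)

We claim S(m) = 3m/(m + 2) for all m ≥ 1.
Base step (m = 1): S(1) = 1, and the closed form gives 1. They agree.
Suppose the result is true for m = j, so S(j) = 3j/(j + 2).
Then S(j+1) = S(j) + (6/((j + 2)(j + 3))) = (3j/(j + 2)) + (6/((j + 2)(j + 3))).
Simplifying, S(j+1) = 3(j + 1)/(j + 3) = 3(j+1)/((j+1) + 2),
which is the closed form with m = j+1.
By the principle of mathematical induction, the result holds for all m ≥ 1.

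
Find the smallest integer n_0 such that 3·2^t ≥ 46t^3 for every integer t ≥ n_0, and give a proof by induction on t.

n_0 = 16

At t = 15: 98304 < 155250, so the inequality fails and n_0 ≥ 16. We prove 3·2^t ≥ 46t^3 for all t ≥ 16.
Base case (t = 16): 3·2^t = 196608 and 46t^3 = 188416, so 196608 ≥ 188416.
For the inductive step, assume it holds for an arbitrary r ≥ 16, so 3·2^r ≥ 46r^3.
Then 3·2^(r + 1) = 2·(3·2^r) ≥ 2·(46r^3).
Also, for r ≥ 16 we have 2·(46r^3) ≥ 46(r+1)^3, since 2 ≥ (1 + 1/r)^3 for all r ≥ 16.
Combining, 3·2^(r + 1) ≥ 46(r+1)^3.
By the principle of mathematical induction, the result holds for all t ≥ 16.
Hence the smallest such n_0 is 16.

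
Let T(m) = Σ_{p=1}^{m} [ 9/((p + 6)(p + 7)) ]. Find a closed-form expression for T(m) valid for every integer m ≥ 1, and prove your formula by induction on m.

T(m) = 9m/(7(m + 7))

We claim T(m) = 9m/(7(m + 7)) for all m ≥ 1.
When m = 1: T(1) = 9/56, and the closed form gives 9/56. They agree.
Inductive step: assume the claim holds for m = p, so T(p) = 9p/(7(p + 7)).
Then T(p+1) = T(p) + (9/((p + 7)(p + 8))) = (9p/(7(p + 7))) + (9/((p + 7)(p + 8))).
Simplifying, T(p+1) = 9(p + 1)/(7(p + 8)) = 9(p+1)/(7((p+1) + 7)),
which is the closed form with m = p+1.
By induction, the statement is established for all m ≥ 1.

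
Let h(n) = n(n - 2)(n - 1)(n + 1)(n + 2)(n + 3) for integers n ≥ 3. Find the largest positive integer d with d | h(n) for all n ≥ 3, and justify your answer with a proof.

Computing the first values: h(3) = 720 and h(4) = 5040; gcd(720, 5040) = 720, so d ≤ 720.
We prove 720 | n(n - 2)(n - 1)(n + 1)(n + 2)(n + 3) for all n ≥ 3 by induction on n.
When n = 3: h(3) = 720 = 720·(1), so 720 | h(3).
For the inductive step, assume it holds for an arbitrary m ≥ 3, i.e. 720 | h(m). Then
h(m+1) − h(m) = (m-1)·m·(m+1)·(m+2)·(m+3)·(m+4) − (m-2)·(m-1)·m·(m+1)·(m+2)·(m+3) = (m-1)·m·(m+1)·(m+2)·(m+3)·[(m+4) − (m-2)] = 6·(m-1)·m·(m+1)·(m+2)·(m+3). The product of 5 consecutive integers is divisible by (5)! = 120, so h(m+1) − h(m) is divisible by 6·120 = 720. By the inductive hypothesis 720 | h(m), hence 720 | h(m+1).
By the principle of mathematical induction, the result holds for all n ≥ 3.
Therefore the largest such d is 720.

d = 720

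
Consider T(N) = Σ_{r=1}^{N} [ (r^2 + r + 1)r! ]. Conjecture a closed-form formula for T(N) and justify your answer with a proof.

We claim T(N) = (N + 1)(N + 1)! - 1 for all N ≥ 1.
When N = 1: T(1) = 3, and the closed form gives 3. They agree.
For the inductive step, assume it holds for an arbitrary r ≥ 1, so T(r) = (r + 1)(r + 1)! - 1.
Then T(r+1) = T(r) + ((r^2 + 3r + 3)(r + 1)!) = ((r + 1)(r + 1)! - 1) + ((r^2 + 3r + 3)(r + 1)!).
Simplifying, T(r+1) = ((r+1) + 1)((r+1) + 1)! - 1,
which is the closed form with N = r+1.
By the principle of mathematical induction, the result holds for all N ≥ 1.

T(N) = (N + 1)(N + 1)! - 1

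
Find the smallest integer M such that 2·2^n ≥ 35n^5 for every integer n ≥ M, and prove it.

M = 29

At n = 28: 536870912 < 602362880, so the inequality fails and M ≥ 29. We prove 2·2^n ≥ 35n^5 for all n ≥ 29.
Base case (n = 29): 2·2^n = 1073741824 and 35n^5 = 717890215, so 1073741824 ≥ 717890215.
For the inductive step, assume it holds for an arbitrary p ≥ 29, so 2·2^p ≥ 35p^5.
Then 2·2^(p + 1) = 2·(2·2^p) ≥ 2·(35p^5).
Also, for p ≥ 29 we have 2·(35p^5) ≥ 35(p+1)^5, since 2 ≥ (1 + 1/p)^5 for all p ≥ 29.
Combining, 2·2^(p + 1) ≥ 35(p+1)^5.
This completes the induction.
Hence the smallest such M is 29.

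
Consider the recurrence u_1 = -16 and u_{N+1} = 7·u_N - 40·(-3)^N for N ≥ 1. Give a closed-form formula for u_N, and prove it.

Computing the first terms: u_1 = -16, u_2 = 8, u_3 = -304. This suggests u_N = 4(-3)^N - 4·7^(N - 1).
For the base case N = 1: the formula gives -16 = -16 = u_1.
Inductive step: assume the claim holds for N = j, so u_j = 4(-3)^j - 4·7^(j - 1).
Then u_{j+1} = 7·u_j - 40·(-3)^j = 7·(4(-3)^j - 4·7^(j - 1)) - 40·(-3)^j = 4(-3)^(j + 1) - 4·7^j = 4(-3)^(j+1) - 4·7^((j+1) - 1),
which is the claimed formula at N = j+1.
This completes the induction.

u_N = 4(-3)^N - 4·7^(N - 1)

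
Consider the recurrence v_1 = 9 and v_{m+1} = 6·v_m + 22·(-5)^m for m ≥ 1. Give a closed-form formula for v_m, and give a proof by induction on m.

Computing the first terms: v_1 = 9, v_2 = -56, v_3 = 214. This suggests v_m = -2(-5)^m - 6^(m - 1).
When m = 1: the formula gives 9 = 9 = v_1.
Inductive step: assume the claim holds for m = i, so v_i = -2(-5)^i - 6^(i - 1).
Then v_{i+1} = 6·v_i + 22·(-5)^i = 6·(-2(-5)^i - 6^(i - 1)) + 22·(-5)^i = -2(-5)^(i + 1) - 6^i = -2(-5)^(i+1) - 6^((i+1) - 1),
which is the claimed formula at m = i+1.
Hence, by induction on m, the claim holds for every m ≥ 1.

v_m = -2(-5)^m - 6^(m - 1)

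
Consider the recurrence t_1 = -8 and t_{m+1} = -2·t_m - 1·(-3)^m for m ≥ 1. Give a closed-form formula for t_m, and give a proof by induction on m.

Computing the first terms: t_1 = -8, t_2 = 19, t_3 = -47. This suggests t_m = -5(-2)^(m - 1) + (-3)^m.
For the base case m = 1: the formula gives -8 = -8 = t_1.
Suppose the result is true for m = r, so t_r = -5(-2)^(r - 1) + (-3)^r.
Then t_{r+1} = -2·t_r - 1·(-3)^r = -2·(-5(-2)^(r - 1) + (-3)^r) - 1·(-3)^r = -5(-2)^r + (-3)^(r + 1) = -5(-2)^((r+1) - 1) + (-3)^(r+1),
which is the claimed formula at m = r+1.
Hence, by induction on m, the claim holds for every m ≥ 1.

t_m = -5(-2)^(m - 1) + (-3)^m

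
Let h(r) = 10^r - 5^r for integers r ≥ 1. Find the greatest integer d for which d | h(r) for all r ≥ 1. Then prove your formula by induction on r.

d = 5

Computing the first values: h(1) = 5 and h(2) = 75; gcd(5, 75) = 5, so d ≤ 5.
We prove 5 | 10^r - 5^r for all r ≥ 1 by induction on r.
For the base case r = 1: h(1) = 5 = 5·(1), so 5 | h(1).
Inductive step: suppose the statement holds for some m ≥ 1, i.e. 5 | h(m). Then
10^{m+1} − 5^{m+1} = 10·10^m − 5·5^m = 10·(10^m − 5^m) + (5)·5^m. The first term is divisible by 5 by the inductive hypothesis, and the second term (5)·5^m is divisible by 5 since 5 | 5. Hence 5 | h(m+1).
Hence, by induction on r, the claim holds for every r ≥ 1.
Therefore the largest such d is 5.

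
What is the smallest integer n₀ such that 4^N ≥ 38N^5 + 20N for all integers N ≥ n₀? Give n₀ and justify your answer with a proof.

At N = 11: 4194304 < 6120158, so the inequality fails and n₀ ≥ 12. We prove 4^N ≥ 38N^5 + 20N for all N ≥ 12.
Base case (N = 12): 4^N = 16777216 and 38N^5 + 20N = 9455856, so 16777216 ≥ 9455856.
Inductive step: suppose the statement holds for some j ≥ 12, so 4^j ≥ 38j^5 + 20j.
Then 4^(j + 1) = 4·(4^j) ≥ 4·(38j^5 + 20j).
Also, for j ≥ 12 we have 4·(38j^5 + 20j) ≥ 38(j+1)^5 + 20(j+1), since 4·(38j^5 + 20j) − (38(j+1)^5 + 20(j+1)) = 114j^5 - 190j^4 - 380j^3 - 380j^2 - 130j - 58, which is nonnegative for all j ≥ 12.
Combining, 4^(j + 1) ≥ 38(j+1)^5 + 20(j+1).
By the principle of mathematical induction, the result holds for all N ≥ 12.
Hence the smallest such n₀ is 12.

n₀ = 12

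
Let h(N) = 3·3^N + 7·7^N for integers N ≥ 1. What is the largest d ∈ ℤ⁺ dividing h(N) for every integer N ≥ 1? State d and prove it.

d = 2

Computing the first values: h(1) = 58 and h(2) = 370; gcd(58, 370) = 2, so d ≤ 2.
We prove 2 | 3·3^N + 7·7^N for all N ≥ 1 by induction on N.
Base case (N = 1): h(1) = 58 = 2·(29), so 2 | h(1).
Inductive step: suppose the statement holds for some r ≥ 1, i.e. 2 | h(r). Then
h(r+1) − 7·h(r) = (3·3^(r+1) + 7·7^(r+1)) − 7·(3·3^r + 7·7^r) = (3)·3^r·(3 − 7) = (-12)·3^r. Since 2 | h(r) by the inductive hypothesis, 2 | 7·h(r); and 2 | -12 since -12 = 2·-6. Therefore 2 | h(r+1).
Hence, by induction on N, the claim holds for every N ≥ 1.
Therefore the largest such d is 2.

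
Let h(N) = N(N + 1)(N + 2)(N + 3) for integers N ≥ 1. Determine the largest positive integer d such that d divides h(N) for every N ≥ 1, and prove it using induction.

Computing the first values: h(1) = 24 and h(2) = 120; gcd(24, 120) = 24, so d ≤ 24.
We prove 24 | N(N + 1)(N + 2)(N + 3) for all N ≥ 1 by induction on N.
Base case (N = 1): h(1) = 24 = 24·(1), so 24 | h(1).
Inductive step: suppose the statement holds for some p ≥ 1, i.e. 24 | h(p). Then
h(p+1) − h(p) = (p+1)·(p+2)·(p+3)·(p+4) − p·(p+1)·(p+2)·(p+3) = (p+1)·(p+2)·(p+3)·[(p+4) − p] = 4·(p+1)·(p+2)·(p+3). The product of 3 consecutive integers is divisible by (3)! = 6, so h(p+1) − h(p) is divisible by 4·6 = 24. By the inductive hypothesis 24 | h(p), hence 24 | h(p+1).
This completes the induction.
Therefore the largest such d is 24.

d = 24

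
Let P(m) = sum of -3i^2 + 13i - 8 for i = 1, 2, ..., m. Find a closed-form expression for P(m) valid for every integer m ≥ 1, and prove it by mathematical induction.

P(m) = -m(m^2 - 5m + 2)

We claim P(m) = -m(m^2 - 5m + 2) for all m ≥ 1.
For the base case m = 1: P(1) = 2, and the closed form gives 2. They agree.
Suppose the result is true for m = i, so P(i) = i(-i^2 + 5i - 2).
Then P(i+1) = P(i) + (-3i^2 + 7i + 2) = (i(-i^2 + 5i - 2)) + (-3i^2 + 7i + 2).
Simplifying, P(i+1) = -(i + 1)(i^2 - 3i - 2) = -(i+1)((i+1)^2 - 5(i+1) + 2),
which is the closed form with m = i+1.
By the principle of mathematical induction, the result holds for all m ≥ 1.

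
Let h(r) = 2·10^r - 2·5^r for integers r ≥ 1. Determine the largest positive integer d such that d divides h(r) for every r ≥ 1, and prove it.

d = 10

Computing the first values: h(1) = 10 and h(2) = 150; gcd(10, 150) = 10, so d ≤ 10.
We prove 10 | 2·10^r - 2·5^r for all r ≥ 1 by induction on r.
For the base case r = 1: h(1) = 10 = 10·(1), so 10 | h(1).
Suppose the result is true for r = j, i.e. 10 | h(j). Then
h(j+1) − 10·h(j) = (2·10^(j+1) - 2·5^(j+1)) − 10·(2·10^j - 2·5^j) = (-2)·5^j·(5 − 10) = (10)·5^j. Since 10 | h(j) by the inductive hypothesis, 10 | 10·h(j); and 10 | 10 since 10 = 10·1. Therefore 10 | h(j+1).
This completes the induction.
Therefore the largest such d is 10.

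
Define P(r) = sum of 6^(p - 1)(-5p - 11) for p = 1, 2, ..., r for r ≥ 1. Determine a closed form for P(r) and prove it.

We claim P(r) = -6^r(r + 2) + 2 for all r ≥ 1.
For the base case r = 1: P(1) = -16, and the closed form gives -16. They agree.
Suppose the result is true for r = p, so P(p) = -6^p(p + 2) + 2.
Then P(p+1) = P(p) + (6^p(-5p - 16)) = (-6^p(p + 2) + 2) + (6^p(-5p - 16)).
Simplifying, P(p+1) = -6·6^p·p - 18·6^p + 2 = -6^(p+1)((p+1) + 2) + 2,
which is the closed form with r = p+1.
By induction, the statement is established for all r ≥ 1.

P(r) = -6^r(r + 2) + 2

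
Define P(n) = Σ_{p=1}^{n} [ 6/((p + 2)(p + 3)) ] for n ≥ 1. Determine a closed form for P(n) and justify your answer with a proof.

We claim P(n) = 2n/(n + 3) for all n ≥ 1.
When n = 1: P(1) = 1/2, and the closed form gives 1/2. They agree.
Suppose the result is true for n = p, so P(p) = 2p/(p + 3).
Then P(p+1) = P(p) + (6/((p + 3)(p + 4))) = (2p/(p + 3)) + (6/((p + 3)(p + 4))).
Simplifying, P(p+1) = 2(p + 1)/(p + 4) = 2(p+1)/((p+1) + 3),
which is the closed form with n = p+1.
This completes the induction.

P(n) = 2n/(n + 3)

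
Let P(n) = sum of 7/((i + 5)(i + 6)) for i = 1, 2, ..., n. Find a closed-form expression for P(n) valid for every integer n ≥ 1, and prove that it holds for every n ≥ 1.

P(n) = 7n/(6(n + 6))

We claim P(n) = 7n/(6(n + 6)) for all n ≥ 1.
Base step (n = 1): P(1) = 1/6, and the closed form gives 1/6. They agree.
Inductive step: suppose the statement holds for some i ≥ 1, so P(i) = 7i/(6(i + 6)).
Then P(i+1) = P(i) + (7/((i + 6)(i + 7))) = (7i/(6(i + 6))) + (7/((i + 6)(i + 7))).
Simplifying, P(i+1) = 7(i + 1)/(6(i + 7)) = 7(i+1)/(6((i+1) + 6)),
which is the closed form with n = i+1.
By the principle of mathematical induction, the result holds for all n ≥ 1.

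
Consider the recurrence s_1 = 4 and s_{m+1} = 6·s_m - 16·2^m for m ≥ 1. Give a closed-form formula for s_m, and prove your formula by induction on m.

s_m = 2^(m + 2) - 4·6^(m - 1)

Computing the first terms: s_1 = 4, s_2 = -8, s_3 = -112. This suggests s_m = 2^(m + 2) - 4·6^(m - 1).
Base case (m = 1): the formula gives 4 = 4 = s_1.
Inductive step: suppose the statement holds for some r ≥ 1, so s_r = 2^(r + 2) - 4·6^(r - 1).
Then s_{r+1} = 6·s_r - 16·2^r = 6·(2^(r + 2) - 4·6^(r - 1)) - 16·2^r = 2^(r + 3) - 4·6^r = 2^((r+1) + 2) - 4·6^((r+1) - 1),
which is the claimed formula at m = r+1.
This completes the induction.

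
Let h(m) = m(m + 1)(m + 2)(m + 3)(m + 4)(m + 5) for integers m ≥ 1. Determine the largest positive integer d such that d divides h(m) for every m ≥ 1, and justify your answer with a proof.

Computing the first values: h(1) = 720 and h(2) = 5040; gcd(720, 5040) = 720, so d ≤ 720.
We prove 720 | m(m + 1)(m + 2)(m + 3)(m + 4)(m + 5) for all m ≥ 1 by induction on m.
For the base case m = 1: h(1) = 720 = 720·(1), so 720 | h(1).
Suppose the result is true for m = p, i.e. 720 | h(p). Then
h(p+1) − h(p) = (p+1)·(p+2)·(p+3)·(p+4)·(p+5)·(p+6) − p·(p+1)·(p+2)·(p+3)·(p+4)·(p+5) = (p+1)·(p+2)·(p+3)·(p+4)·(p+5)·[(p+6) − p] = 6·(p+1)·(p+2)·(p+3)·(p+4)·(p+5). The product of 5 consecutive integers is divisible by (5)! = 120, so h(p+1) − h(p) is divisible by 6·120 = 720. By the inductive hypothesis 720 | h(p), hence 720 | h(p+1).
By the principle of mathematical induction, the result holds for all m ≥ 1.
Therefore the largest such d is 720.

d = 720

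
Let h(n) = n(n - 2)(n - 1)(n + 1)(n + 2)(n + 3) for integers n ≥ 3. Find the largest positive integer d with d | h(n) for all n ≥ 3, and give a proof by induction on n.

Computing the first values: h(3) = 720 and h(4) = 5040; gcd(720, 5040) = 720, so d ≤ 720.
We prove 720 | n(n - 2)(n - 1)(n + 1)(n + 2)(n + 3) for all n ≥ 3 by induction on n.
Base case (n = 3): h(3) = 720 = 720·(1), so 720 | h(3).
Inductive step: suppose the statement holds for some i ≥ 3, i.e. 720 | h(i). Then
h(i+1) − h(i) = (i-1)·i·(i+1)·(i+2)·(i+3)·(i+4) − (i-2)·(i-1)·i·(i+1)·(i+2)·(i+3) = (i-1)·i·(i+1)·(i+2)·(i+3)·[(i+4) − (i-2)] = 6·(i-1)·i·(i+1)·(i+2)·(i+3). The product of 5 consecutive integers is divisible by (5)! = 120, so h(i+1) − h(i) is divisible by 6·120 = 720. By the inductive hypothesis 720 | h(i), hence 720 | h(i+1).
Hence, by induction on n, the claim holds for every n ≥ 3.
Therefore the largest such d is 720.

d = 720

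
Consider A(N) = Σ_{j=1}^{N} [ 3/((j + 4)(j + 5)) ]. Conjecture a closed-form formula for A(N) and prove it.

A(N) = 3N/(5(N + 5))

We claim A(N) = 3N/(5(N + 5)) for all N ≥ 1.
Base step (N = 1): A(1) = 1/10, and the closed form gives 1/10. They agree.
Inductive step: assume the claim holds for N = j, so A(j) = 3j/(5(j + 5)).
Then A(j+1) = A(j) + (3/((j + 5)(j + 6))) = (3j/(5(j + 5))) + (3/((j + 5)(j + 6))).
Simplifying, A(j+1) = 3(j + 1)/(5(j + 6)) = 3(j+1)/(5((j+1) + 5)),
which is the closed form with N = j+1.
By induction, the statement is established for all N ≥ 1.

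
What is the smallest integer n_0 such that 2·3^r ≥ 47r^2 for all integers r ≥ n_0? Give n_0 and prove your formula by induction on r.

n_0 = 7

At r = 6: 1458 < 1692, so the inequality fails and n_0 ≥ 7. We prove 2·3^r ≥ 47r^2 for all r ≥ 7.
Base step (r = 7): 2·3^r = 4374 and 47r^2 = 2303, so 4374 ≥ 2303.
Suppose the result is true for r = k, so 2·3^k ≥ 47k^2.
Then 2·3^(k + 1) = 3·(2·3^k) ≥ 3·(47k^2).
Also, for k ≥ 7 we have 3·(47k^2) ≥ 47(k+1)^2, since 3 ≥ (1 + 1/k)^2 for all k ≥ 7.
Combining, 2·3^(k + 1) ≥ 47(k+1)^2.
Hence, by induction on r, the claim holds for every r ≥ 7.
Hence the smallest such n_0 is 7.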